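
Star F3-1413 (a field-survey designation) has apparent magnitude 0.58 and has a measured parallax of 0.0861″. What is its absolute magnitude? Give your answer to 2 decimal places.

M ≈ 0.26

d = 1/p = 1/0.0861″ = 11.61 pc
5 log₁₀(d/10 pc) = 5 log₁₀(11.61) − 5 = 0.325
M = m − 5 log₁₀(d/10) = 0.58 − 0.325 = 0.255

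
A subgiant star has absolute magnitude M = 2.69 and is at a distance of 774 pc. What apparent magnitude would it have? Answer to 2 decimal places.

m ≈ 12.13

m = M + 5 log₁₀ d − 5 = 2.69 + 5·2.8887 − 5 = 12.134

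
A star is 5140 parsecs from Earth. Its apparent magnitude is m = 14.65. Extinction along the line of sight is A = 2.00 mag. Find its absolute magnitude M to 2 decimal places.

5 log₁₀(d/10 pc) = 5 log₁₀(5140) − 5 = 13.555
M = m − 5 log₁₀(d/10) − A = 14.65 − 13.555 − 2.00 = -0.905

M ≈ -0.90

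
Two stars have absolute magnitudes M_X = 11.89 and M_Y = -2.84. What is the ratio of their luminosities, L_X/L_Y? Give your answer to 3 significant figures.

L_X/L_Y ≈ 1.28×10^-6

ΔM = M_X − M_Y = 14.73
L_X/L_Y = 10^(−0.4 ΔM) = 10^-5.892 = 1.282×10^-6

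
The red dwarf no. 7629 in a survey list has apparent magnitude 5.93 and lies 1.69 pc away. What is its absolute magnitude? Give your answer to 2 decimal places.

5 log₁₀(d/10 pc) = 5 log₁₀(1.690) − 5 = -3.861
M = m − 5 log₁₀(d/10) = 5.93 + 3.861 = 9.791

M ≈ 9.79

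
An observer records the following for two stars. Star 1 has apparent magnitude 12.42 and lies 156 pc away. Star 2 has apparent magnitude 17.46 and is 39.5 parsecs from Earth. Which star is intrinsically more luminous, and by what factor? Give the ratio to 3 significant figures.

Star 1 is more luminous, by a factor of 1620.

Star 1: M = m − 5 log₁₀ d + 5 = 12.42 − 5·2.1931 + 5 = 6.454
Star 2: M = m − 5 log₁₀ d + 5 = 17.46 − 5·1.5966 + 5 = 14.477
ΔM = M_1 − M_2 = 6.454 − (14.477) = -8.023; smaller M is more luminous → Star 1.
L ratio = 10^(0.4 |ΔM|) = 10^3.209 = 1618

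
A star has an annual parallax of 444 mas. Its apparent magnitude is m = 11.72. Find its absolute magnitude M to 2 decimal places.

M ≈ 14.96

p = 444 mas = 0.444″ → d = 1/p = 2.252 pc
5 log₁₀(d/10 pc) = 5 log₁₀(2.252) − 5 = -3.237
M = m − 5 log₁₀(d/10) = 11.72 + 3.237 = 14.957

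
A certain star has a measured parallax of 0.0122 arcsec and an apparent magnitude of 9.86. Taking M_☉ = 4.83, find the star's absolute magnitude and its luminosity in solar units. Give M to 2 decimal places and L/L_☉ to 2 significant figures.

M ≈ 5.29; L/L_☉ ≈ 0.65

d = 1/p = 1/0.0122″ = 81.97 pc
M = m − 5 log₁₀ d + 5 = 9.86 − 5·1.9136 + 5 = 5.292
M − M_☉ = 5.292 − 4.83 = 0.462
L/L_☉ = 10^(−0.4 × 0.462) = 0.6536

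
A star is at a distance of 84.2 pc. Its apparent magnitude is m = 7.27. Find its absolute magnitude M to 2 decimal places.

M ≈ 2.64

5 log₁₀(d/10 pc) = 5 log₁₀(84.20) − 5 = 4.627
M = m − 5 log₁₀(d/10) = 7.27 − 4.627 = 2.643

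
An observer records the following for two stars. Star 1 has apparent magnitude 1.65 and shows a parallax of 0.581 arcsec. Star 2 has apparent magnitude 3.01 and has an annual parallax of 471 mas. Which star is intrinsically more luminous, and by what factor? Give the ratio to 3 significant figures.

Star 1: d = 1/p = 1/0.581″ = 1.721 pc
Star 1: M = m − 5 log₁₀ d + 5 = 1.65 − 5·0.2358 + 5 = 5.471
Star 2: p = 471 mas = 0.471″ → d = 1/p = 2.123 pc
Star 2: M = m − 5 log₁₀ d + 5 = 3.01 − 5·0.3270 + 5 = 6.375
ΔM = M_1 − M_2 = 5.471 − (6.375) = -0.904; smaller M is more luminous → Star 1.
L ratio = 10^(0.4 |ΔM|) = 10^0.362 = 2.300

Star 1 is more luminous, by a factor of 2.30.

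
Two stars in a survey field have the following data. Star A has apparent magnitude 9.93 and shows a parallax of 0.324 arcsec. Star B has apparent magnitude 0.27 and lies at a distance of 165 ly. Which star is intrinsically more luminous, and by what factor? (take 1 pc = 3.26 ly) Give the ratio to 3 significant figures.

Star A: d = 1/p = 1/0.324″ = 3.086 pc
Star A: M = m − 5 log₁₀ d + 5 = 9.93 − 5·0.4895 + 5 = 12.483
Star B: d = 165 ly / 3.26 = 50.61 pc
Star B: M = m − 5 log₁₀ d + 5 = 0.27 − 5·1.7043 + 5 = -3.251
ΔM = M_A − M_B = 12.483 − (-3.251) = 15.734; smaller M is more luminous → Star B.
L ratio = 10^(0.4 |ΔM|) = 10^6.294 = 1.966×10^6

Star B is more luminous, by a factor of 1.97×10^6.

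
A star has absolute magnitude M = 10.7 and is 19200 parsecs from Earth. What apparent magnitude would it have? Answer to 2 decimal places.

m = M + 5 log₁₀ d − 5 = 10.7 + 5·4.2833 − 5 = 27.117

m ≈ 27.12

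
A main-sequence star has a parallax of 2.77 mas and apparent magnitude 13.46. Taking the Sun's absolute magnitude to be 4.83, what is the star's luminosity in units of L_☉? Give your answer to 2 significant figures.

L/L_☉ ≈ 0.46

d = 1/p = 1000/2.77 mas = 361.0 pc
M = m − 5 log₁₀ d + 5 = 13.46 − 5·2.5575 + 5 = 5.672
M − M_☉ = 5.672 − 4.83 = 0.842
L/L_☉ = 10^(−0.4 × 0.842) = 0.4603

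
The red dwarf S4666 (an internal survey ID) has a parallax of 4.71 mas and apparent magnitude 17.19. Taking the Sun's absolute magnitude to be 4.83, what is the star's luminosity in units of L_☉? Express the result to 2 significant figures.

L/L_☉ ≈ 5.1×10^-3

d = 1/p = 1000/4.71 mas = 212.3 pc
M = m − 5 log₁₀ d + 5 = 17.19 − 5·2.3270 + 5 = 10.555
M − M_☉ = 10.555 − 4.83 = 5.725
L/L_☉ = 10^(−0.4 × 5.725) = 5.128×10^-3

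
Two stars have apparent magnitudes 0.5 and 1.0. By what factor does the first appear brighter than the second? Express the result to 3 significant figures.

1.58

Δm = 0.5 − (1.0) = -0.5
Flux ratio = 10^(−0.4 Δm) = 10^(−0.4 × -0.5) = 10^0.200 = 1.585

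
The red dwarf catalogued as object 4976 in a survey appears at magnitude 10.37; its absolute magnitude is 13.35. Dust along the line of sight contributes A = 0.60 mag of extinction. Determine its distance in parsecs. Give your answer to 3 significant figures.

d ≈ 1.92 pc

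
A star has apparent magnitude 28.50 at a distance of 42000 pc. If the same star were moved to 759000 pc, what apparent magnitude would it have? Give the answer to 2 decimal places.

m ≈ 34.78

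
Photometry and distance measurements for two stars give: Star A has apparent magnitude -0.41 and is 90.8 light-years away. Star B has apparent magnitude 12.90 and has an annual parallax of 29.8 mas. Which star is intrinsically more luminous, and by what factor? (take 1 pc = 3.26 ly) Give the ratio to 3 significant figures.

Star A is more luminous, by a factor of 145000.

Star A: d = 90.8 ly / 3.26 = 27.85 pc
Star A: M = m − 5 log₁₀ d + 5 = -0.41 − 5·1.4449 + 5 = -2.634
Star B: p = 29.8 mas = 0.0298″ → d = 1/p = 33.56 pc
Star B: M = m − 5 log₁₀ d + 5 = 12.90 − 5·1.5258 + 5 = 10.271
ΔM = M_A − M_B = -2.634 − (10.271) = -12.905; smaller M is more luminous → Star A.
L ratio = 10^(0.4 |ΔM|) = 10^5.162 = 145300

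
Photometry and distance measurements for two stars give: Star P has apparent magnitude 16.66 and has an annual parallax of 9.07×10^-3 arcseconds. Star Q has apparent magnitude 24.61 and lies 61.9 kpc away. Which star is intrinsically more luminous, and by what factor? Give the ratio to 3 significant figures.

Star P: d = 1/p = 1/9.07×10^-3″ = 110.3 pc
Star P: M = m − 5 log₁₀ d + 5 = 16.66 − 5·2.0424 + 5 = 11.448
Star Q: d = 61.9 kpc = 61900 pc
Star Q: M = m − 5 log₁₀ d + 5 = 24.61 − 5·4.7917 + 5 = 5.652
ΔM = M_P − M_Q = 11.448 − (5.652) = 5.796; smaller M is more luminous → Star Q.
L ratio = 10^(0.4 |ΔM|) = 10^2.319 = 208.3

Star Q is more luminous, by a factor of 208.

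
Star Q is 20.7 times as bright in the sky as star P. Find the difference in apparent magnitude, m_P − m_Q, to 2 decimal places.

Pogson: Δm = −2.5 log₁₀(ratio) = −2.5 log₁₀(20.7) = −2.5 × 1.3160 = -3.290
Star Q is brighter so has the smaller magnitude: m_P − m_Q is positive.

m_P − m_Q ≈ 3.29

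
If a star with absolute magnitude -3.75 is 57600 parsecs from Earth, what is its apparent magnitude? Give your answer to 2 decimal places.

m ≈ 15.05

m = M + 5 log₁₀ d − 5 = -3.75 + 5·4.7604 − 5 = 15.052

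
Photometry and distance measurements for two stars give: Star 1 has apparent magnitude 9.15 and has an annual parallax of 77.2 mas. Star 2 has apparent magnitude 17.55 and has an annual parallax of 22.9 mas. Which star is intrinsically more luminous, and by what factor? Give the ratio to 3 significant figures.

Star 1: p = 77.2 mas = 0.0772″ → d = 1/p = 12.95 pc
Star 1: M = m − 5 log₁₀ d + 5 = 9.15 − 5·1.1124 + 5 = 8.588
Star 2: p = 22.9 mas = 0.0229″ → d = 1/p = 43.67 pc
Star 2: M = m − 5 log₁₀ d + 5 = 17.55 − 5·1.6402 + 5 = 14.349
ΔM = M_1 − M_2 = 8.588 − (14.349) = -5.761; smaller M is more luminous → Star 1.
L ratio = 10^(0.4 |ΔM|) = 10^2.304 = 201.6

Star 1 is more luminous, by a factor of 202.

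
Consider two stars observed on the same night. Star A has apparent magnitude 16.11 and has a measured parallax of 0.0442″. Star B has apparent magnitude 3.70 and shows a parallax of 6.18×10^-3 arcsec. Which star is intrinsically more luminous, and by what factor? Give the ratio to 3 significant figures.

Star B is more luminous, by a factor of 4.71×10^6.

Star A: d = 1/p = 1/0.0442″ = 22.62 pc
Star A: M = m − 5 log₁₀ d + 5 = 16.11 − 5·1.3546 + 5 = 14.337
Star B: d = 1/p = 1/6.18×10^-3″ = 161.8 pc
Star B: M = m − 5 log₁₀ d + 5 = 3.70 − 5·2.2090 + 5 = -2.345
ΔM = M_A − M_B = 14.337 − (-2.345) = 16.682; smaller M is more luminous → Star B.
L ratio = 10^(0.4 |ΔM|) = 10^6.673 = 4.708×10^6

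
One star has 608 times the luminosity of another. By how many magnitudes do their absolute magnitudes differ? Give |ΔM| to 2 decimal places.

|ΔM| ≈ 6.96

Pogson: ΔM = −2.5 log₁₀(ratio) = −2.5 log₁₀(608) = −2.5 × 2.7839 = -6.960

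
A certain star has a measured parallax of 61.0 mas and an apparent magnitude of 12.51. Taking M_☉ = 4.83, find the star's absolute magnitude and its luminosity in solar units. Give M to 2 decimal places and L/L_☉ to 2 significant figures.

d = 1/p = 1000/61.0 mas = 16.39 pc
M = m − 5 log₁₀ d + 5 = 12.51 − 5·1.2147 + 5 = 11.437
M − M_☉ = 11.437 − 4.83 = 6.607
L/L_☉ = 10^(−0.4 × 6.607) = 2.277×10^-3

M ≈ 11.44; L/L_☉ ≈ 2.3×10^-3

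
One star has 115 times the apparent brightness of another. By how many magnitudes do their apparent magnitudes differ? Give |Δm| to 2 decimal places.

|Δm| ≈ 5.15

Pogson: Δm = −2.5 log₁₀(ratio) = −2.5 log₁₀(115) = −2.5 × 2.0607 = -5.152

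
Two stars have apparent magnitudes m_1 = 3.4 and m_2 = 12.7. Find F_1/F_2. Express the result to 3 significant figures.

F_1/F_2 ≈ 5250

Δm = 3.4 − (12.7) = -9.3
Flux ratio = 10^(−0.4 Δm) = 10^(−0.4 × -9.3) = 10^3.720 = 5248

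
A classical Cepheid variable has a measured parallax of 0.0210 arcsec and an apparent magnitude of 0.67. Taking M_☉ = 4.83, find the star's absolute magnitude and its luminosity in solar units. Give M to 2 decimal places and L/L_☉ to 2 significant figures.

M ≈ -2.72; L/L_☉ ≈ 1000

d = 1/p = 1/0.0210″ = 47.62 pc
M = m − 5 log₁₀ d + 5 = 0.67 − 5·1.6778 + 5 = -2.719
M − M_☉ = -2.719 − 4.83 = -7.549
L/L_☉ = 10^(−0.4 × -7.549) = 1046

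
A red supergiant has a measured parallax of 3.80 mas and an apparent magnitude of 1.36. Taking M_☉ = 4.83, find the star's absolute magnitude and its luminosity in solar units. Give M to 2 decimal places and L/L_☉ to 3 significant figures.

M ≈ -5.74; L/L_☉ ≈ 16900

d = 1/p = 1000/3.80 mas = 263.2 pc
M = m − 5 log₁₀ d + 5 = 1.36 − 5·2.4202 + 5 = -5.741
M − M_☉ = -5.741 − 4.83 = -10.571
L/L_☉ = 10^(−0.4 × -10.571) = 16920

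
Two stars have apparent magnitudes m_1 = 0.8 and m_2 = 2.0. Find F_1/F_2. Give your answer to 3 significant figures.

Δm = 0.8 − (2.0) = -1.2
Flux ratio = 10^(−0.4 Δm) = 10^(−0.4 × -1.2) = 10^0.480 = 3.020

F_1/F_2 ≈ 3.02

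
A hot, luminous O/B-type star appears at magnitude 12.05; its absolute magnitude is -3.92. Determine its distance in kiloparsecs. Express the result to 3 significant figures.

d ≈ 15.6 kpc

Distance modulus: m − M = 12.05 − (-3.92) = 15.970
m − M = 5 log₁₀ d − 5
log₁₀ d = (m − M)/5 + 1 = 4.1940
d = 10^4.1940 = 15630 pc
= 15.63 kpc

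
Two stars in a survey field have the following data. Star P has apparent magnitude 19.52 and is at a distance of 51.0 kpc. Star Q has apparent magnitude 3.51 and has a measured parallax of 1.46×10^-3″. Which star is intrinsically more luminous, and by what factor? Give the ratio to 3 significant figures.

Star P: d = 51.0 kpc = 51000 pc
Star P: M = m − 5 log₁₀ d + 5 = 19.52 − 5·4.7076 + 5 = 0.982
Star Q: d = 1/p = 1/1.46×10^-3″ = 684.9 pc
Star Q: M = m − 5 log₁₀ d + 5 = 3.51 − 5·2.8356 + 5 = -5.668
ΔM = M_P − M_Q = 0.982 − (-5.668) = 6.650; smaller M is more luminous → Star Q.
L ratio = 10^(0.4 |ΔM|) = 10^2.660 = 457.3

Star Q is more luminous, by a factor of 457.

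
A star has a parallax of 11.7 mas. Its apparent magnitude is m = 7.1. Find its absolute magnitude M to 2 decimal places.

M ≈ 2.44

p = 11.7 mas = 0.0117″ → d = 1/p = 85.47 pc
5 log₁₀(d/10 pc) = 5 log₁₀(85.47) − 5 = 4.659
M = m − 5 log₁₀(d/10) = 7.1 − 4.659 = 2.441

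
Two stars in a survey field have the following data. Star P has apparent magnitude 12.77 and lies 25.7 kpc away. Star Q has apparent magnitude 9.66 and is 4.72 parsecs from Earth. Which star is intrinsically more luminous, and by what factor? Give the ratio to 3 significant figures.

Star P is more luminous, by a factor of 1.69×10^6.

Star P: d = 25.7 kpc = 25700 pc
Star P: M = m − 5 log₁₀ d + 5 = 12.77 − 5·4.4099 + 5 = -4.280
Star Q: M = m − 5 log₁₀ d + 5 = 9.66 − 5·0.6739 + 5 = 11.290
ΔM = M_P − M_Q = -4.280 − (11.290) = -15.570; smaller M is more luminous → Star P.
L ratio = 10^(0.4 |ΔM|) = 10^6.228 = 1.690×10^6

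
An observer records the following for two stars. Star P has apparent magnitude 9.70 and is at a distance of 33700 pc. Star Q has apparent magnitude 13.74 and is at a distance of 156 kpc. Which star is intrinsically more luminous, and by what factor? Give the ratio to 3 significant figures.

Star P is more luminous, by a factor of 1.93.

Star P: M = m − 5 log₁₀ d + 5 = 9.70 − 5·4.5276 + 5 = -7.938
Star Q: d = 156 kpc = 156000 pc
Star Q: M = m − 5 log₁₀ d + 5 = 13.74 − 5·5.1931 + 5 = -7.226
ΔM = M_P − M_Q = -7.938 − (-7.226) = -0.713; smaller M is more luminous → Star P.
L ratio = 10^(0.4 |ΔM|) = 10^0.285 = 1.928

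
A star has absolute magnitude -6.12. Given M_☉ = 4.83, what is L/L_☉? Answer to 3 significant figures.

M − M_☉ = -6.12 − 4.83 = -10.950
L/L_☉ = 10^(−0.4 (M − M_☉)) = 10^4.380 = 23990

L/L_☉ ≈ 24000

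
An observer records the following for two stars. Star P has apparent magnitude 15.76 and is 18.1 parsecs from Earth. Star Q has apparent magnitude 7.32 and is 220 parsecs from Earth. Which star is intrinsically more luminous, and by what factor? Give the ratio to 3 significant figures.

Star Q is more luminous, by a factor of 351000.

Star P: M = m − 5 log₁₀ d + 5 = 15.76 − 5·1.2577 + 5 = 14.472
Star Q: M = m − 5 log₁₀ d + 5 = 7.32 − 5·2.3424 + 5 = 0.608
ΔM = M_P − M_Q = 14.472 − (0.608) = 13.864; smaller M is more luminous → Star Q.
L ratio = 10^(0.4 |ΔM|) = 10^5.545 = 351100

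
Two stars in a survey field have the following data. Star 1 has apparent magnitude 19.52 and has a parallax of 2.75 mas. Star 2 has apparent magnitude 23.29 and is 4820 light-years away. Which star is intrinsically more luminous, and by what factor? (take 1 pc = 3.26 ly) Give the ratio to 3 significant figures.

Star 1: p = 2.75 mas = 2.75×10^-3″ → d = 1/p = 363.6 pc
Star 1: M = m − 5 log₁₀ d + 5 = 19.52 − 5·2.5607 + 5 = 11.717
Star 2: d = 4820 ly / 3.26 = 1479 pc
Star 2: M = m − 5 log₁₀ d + 5 = 23.29 − 5·3.1698 + 5 = 12.441
ΔM = M_1 − M_2 = 11.717 − (12.441) = -0.724; smaller M is more luminous → Star 1.
L ratio = 10^(0.4 |ΔM|) = 10^0.290 = 1.948

Star 1 is more luminous, by a factor of 1.95.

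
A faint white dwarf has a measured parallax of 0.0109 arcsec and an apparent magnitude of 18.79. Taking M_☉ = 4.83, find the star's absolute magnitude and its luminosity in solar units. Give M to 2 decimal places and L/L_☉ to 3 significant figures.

d = 1/p = 1/0.0109″ = 91.74 pc
M = m − 5 log₁₀ d + 5 = 18.79 − 5·1.9626 + 5 = 13.977
M − M_☉ = 13.977 − 4.83 = 9.147
L/L_☉ = 10^(−0.4 × 9.147) = 2.194×10^-4

M ≈ 13.98; L/L_☉ ≈ 2.19×10^-4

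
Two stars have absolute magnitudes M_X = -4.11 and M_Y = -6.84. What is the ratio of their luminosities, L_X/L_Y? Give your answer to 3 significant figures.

L_X/L_Y ≈ 0.0809

ΔM = M_X − M_Y = 2.73
L_X/L_Y = 10^(−0.4 ΔM) = 10^-1.092 = 0.08091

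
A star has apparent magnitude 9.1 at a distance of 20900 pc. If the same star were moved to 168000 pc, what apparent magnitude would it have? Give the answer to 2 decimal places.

m ≈ 13.63

Flux ∝ 1/d², so Δm = 5 log₁₀(d₂/d₁) = 5 log₁₀(168000/20900) = 4.526
m₂ = m₁ + Δm = 9.1 + (4.526) = 13.626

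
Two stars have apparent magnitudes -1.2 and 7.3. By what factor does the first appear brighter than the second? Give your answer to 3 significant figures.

Δm = -1.2 − (7.3) = -8.5
Flux ratio = 10^(−0.4 Δm) = 10^(−0.4 × -8.5) = 10^3.400 = 2512

2510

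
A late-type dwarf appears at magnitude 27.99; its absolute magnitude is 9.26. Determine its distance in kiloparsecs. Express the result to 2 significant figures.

d ≈ 56 kpc

Distance modulus: m − M = 27.99 − (9.26) = 18.730
m − M = 5 log₁₀ d − 5
log₁₀ d = (m − M)/5 + 1 = 4.7460
d = 10^4.7460 = 55720 pc
= 55.72 kpc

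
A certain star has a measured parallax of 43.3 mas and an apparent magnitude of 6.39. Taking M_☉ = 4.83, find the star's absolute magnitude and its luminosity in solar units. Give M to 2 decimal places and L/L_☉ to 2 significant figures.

M ≈ 4.57; L/L_☉ ≈ 1.3

d = 1/p = 1000/43.3 mas = 23.09 pc
M = m − 5 log₁₀ d + 5 = 6.39 − 5·1.3635 + 5 = 4.572
M − M_☉ = 4.572 − 4.83 = -0.258
L/L_☉ = 10^(−0.4 × -0.258) = 1.268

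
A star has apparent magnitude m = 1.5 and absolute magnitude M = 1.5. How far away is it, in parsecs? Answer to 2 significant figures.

μ = m − M = 0.000
m − M = 5 log₁₀ d − 5
log₁₀ d = (m − M)/5 + 1 = 1.0000
d = 10^1.0000 = 10.00 pc

d ≈ 10 pc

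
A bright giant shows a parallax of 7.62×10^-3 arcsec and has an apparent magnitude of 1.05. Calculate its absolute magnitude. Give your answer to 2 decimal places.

d = 1/p = 1/7.62×10^-3″ = 131.2 pc
5 log₁₀(d/10 pc) = 5 log₁₀(131.2) − 5 = 5.590
M = m − 5 log₁₀(d/10) = 1.05 − 5.590 = -4.540

M ≈ -4.54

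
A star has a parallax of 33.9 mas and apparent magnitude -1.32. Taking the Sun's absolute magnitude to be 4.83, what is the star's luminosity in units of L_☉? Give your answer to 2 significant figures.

d = 1/p = 1000/33.9 mas = 29.50 pc
M = m − 5 log₁₀ d + 5 = -1.32 − 5·1.4698 + 5 = -3.669
M − M_☉ = -3.669 − 4.83 = -8.499
L/L_☉ = 10^(−0.4 × -8.499) = 2510

L/L_☉ ≈ 2500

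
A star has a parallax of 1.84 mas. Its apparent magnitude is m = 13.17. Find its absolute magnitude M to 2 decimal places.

M ≈ 4.49

p = 1.84 mas = 1.84×10^-3″ → d = 1/p = 543.5 pc
5 log₁₀(d/10 pc) = 5 log₁₀(543.5) − 5 = 8.676
M = m − 5 log₁₀(d/10) = 13.17 − 8.676 = 4.494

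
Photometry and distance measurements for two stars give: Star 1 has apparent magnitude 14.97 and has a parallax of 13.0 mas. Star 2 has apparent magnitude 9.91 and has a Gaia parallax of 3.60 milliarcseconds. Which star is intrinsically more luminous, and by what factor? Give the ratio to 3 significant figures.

Star 2 is more luminous, by a factor of 1380.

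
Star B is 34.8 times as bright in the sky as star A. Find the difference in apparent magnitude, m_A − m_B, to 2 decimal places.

m_A − m_B ≈ 3.85

Pogson: Δm = −2.5 log₁₀(ratio) = −2.5 log₁₀(34.8) = −2.5 × 1.5416 = -3.854
Star B is brighter so has the smaller magnitude: m_A − m_B is positive.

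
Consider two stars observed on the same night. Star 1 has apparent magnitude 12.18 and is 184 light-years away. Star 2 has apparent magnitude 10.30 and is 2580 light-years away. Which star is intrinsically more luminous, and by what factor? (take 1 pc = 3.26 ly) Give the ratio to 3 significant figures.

Star 2 is more luminous, by a factor of 1110.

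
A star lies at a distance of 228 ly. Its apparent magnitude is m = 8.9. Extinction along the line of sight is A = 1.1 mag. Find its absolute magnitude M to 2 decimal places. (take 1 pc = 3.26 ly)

d = 228 ly / 3.26 = 69.94 pc
5 log₁₀(d/10 pc) = 5 log₁₀(69.94) − 5 = 4.224
M = m − 5 log₁₀(d/10) − A = 8.9 − 4.224 − 1.1 = 3.576

M ≈ 3.58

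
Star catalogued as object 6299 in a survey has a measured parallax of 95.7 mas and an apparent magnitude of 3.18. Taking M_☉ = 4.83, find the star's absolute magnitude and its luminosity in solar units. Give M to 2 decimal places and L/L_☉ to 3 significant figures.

d = 1/p = 1000/95.7 mas = 10.45 pc
M = m − 5 log₁₀ d + 5 = 3.18 − 5·1.0191 + 5 = 3.085
M − M_☉ = 3.085 − 4.83 = -1.745
L/L_☉ = 10^(−0.4 × -1.745) = 4.991

M ≈ 3.08; L/L_☉ ≈ 4.99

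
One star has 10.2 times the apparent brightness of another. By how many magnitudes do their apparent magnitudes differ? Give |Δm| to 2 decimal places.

|Δm| ≈ 2.52

Pogson: Δm = −2.5 log₁₀(ratio) = −2.5 log₁₀(10.2) = −2.5 × 1.0086 = -2.522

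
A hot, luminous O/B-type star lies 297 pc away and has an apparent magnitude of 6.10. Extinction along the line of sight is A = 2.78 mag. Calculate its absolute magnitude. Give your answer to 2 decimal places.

5 log₁₀(d/10 pc) = 5 log₁₀(297.0) − 5 = 7.364
M = m − 5 log₁₀(d/10) − A = 6.10 − 7.364 − 2.78 = -4.044

M ≈ -4.04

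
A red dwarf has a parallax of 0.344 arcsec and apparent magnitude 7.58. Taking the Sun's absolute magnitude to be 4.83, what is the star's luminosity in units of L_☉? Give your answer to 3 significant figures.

d = 1/p = 1/0.344″ = 2.907 pc
M = m − 5 log₁₀ d + 5 = 7.58 − 5·0.4634 + 5 = 10.263
M − M_☉ = 10.263 − 4.83 = 5.433
L/L_☉ = 10^(−0.4 × 5.433) = 6.712×10^-3

L/L_☉ ≈ 6.71×10^-3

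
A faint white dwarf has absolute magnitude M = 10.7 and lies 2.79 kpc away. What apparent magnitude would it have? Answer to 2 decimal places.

m ≈ 22.93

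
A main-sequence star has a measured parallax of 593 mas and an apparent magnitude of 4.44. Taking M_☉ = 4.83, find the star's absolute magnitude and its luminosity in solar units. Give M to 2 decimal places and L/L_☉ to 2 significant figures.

M ≈ 8.31; L/L_☉ ≈ 0.041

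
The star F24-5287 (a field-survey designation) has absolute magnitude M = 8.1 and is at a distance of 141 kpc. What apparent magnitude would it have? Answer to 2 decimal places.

m ≈ 28.85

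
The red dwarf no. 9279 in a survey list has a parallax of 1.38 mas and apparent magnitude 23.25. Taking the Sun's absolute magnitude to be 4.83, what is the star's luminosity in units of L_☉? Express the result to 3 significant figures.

d = 1/p = 1000/1.38 mas = 724.6 pc
M = m − 5 log₁₀ d + 5 = 23.25 − 5·2.8601 + 5 = 13.949
M − M_☉ = 13.949 − 4.83 = 9.119
L/L_☉ = 10^(−0.4 × 9.119) = 2.250×10^-4

L/L_☉ ≈ 2.25×10^-4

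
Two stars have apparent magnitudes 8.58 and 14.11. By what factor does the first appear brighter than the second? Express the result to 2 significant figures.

Magnitude difference = -5.53
Flux ratio = 10^(−0.4 Δm) = 10^(−0.4 × -5.53) = 10^2.212 = 162.9

160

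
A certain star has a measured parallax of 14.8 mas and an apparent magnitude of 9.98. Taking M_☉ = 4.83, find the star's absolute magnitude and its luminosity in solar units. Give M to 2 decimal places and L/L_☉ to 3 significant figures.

M ≈ 5.83; L/L_☉ ≈ 0.398

d = 1/p = 1000/14.8 mas = 67.57 pc
M = m − 5 log₁₀ d + 5 = 9.98 − 5·1.8297 + 5 = 5.831
M − M_☉ = 5.831 − 4.83 = 1.001
L/L_☉ = 10^(−0.4 × 1.001) = 0.3976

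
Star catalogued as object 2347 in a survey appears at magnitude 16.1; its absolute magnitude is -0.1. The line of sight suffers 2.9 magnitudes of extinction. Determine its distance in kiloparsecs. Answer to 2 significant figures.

d ≈ 4.6 kpc

m − M = 5 log₁₀(d/10 pc) + A  ⇒  16.1 − (-0.1) − 2.9 = 5 log₁₀(d/10)
13.300 = 5 log₁₀(d/10)
log₁₀ d = (m − M − A)/5 + 1 = 3.6600
d = 10^3.6600 = 4571 pc
= 4.571 kpc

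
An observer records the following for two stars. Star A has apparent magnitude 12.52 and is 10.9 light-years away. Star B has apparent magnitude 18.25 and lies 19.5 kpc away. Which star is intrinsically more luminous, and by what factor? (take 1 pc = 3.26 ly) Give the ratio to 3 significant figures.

Star A: d = 10.9 ly / 3.26 = 3.344 pc
Star A: M = m − 5 log₁₀ d + 5 = 12.52 − 5·0.5242 + 5 = 14.899
Star B: d = 19.5 kpc = 19500 pc
Star B: M = m − 5 log₁₀ d + 5 = 18.25 − 5·4.2900 + 5 = 1.800
ΔM = M_A − M_B = 14.899 − (1.800) = 13.099; smaller M is more luminous → Star B.
L ratio = 10^(0.4 |ΔM|) = 10^5.240 = 173600

Star B is more luminous, by a factor of 174000.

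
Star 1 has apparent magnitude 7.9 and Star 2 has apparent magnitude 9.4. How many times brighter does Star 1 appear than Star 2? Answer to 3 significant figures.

3.98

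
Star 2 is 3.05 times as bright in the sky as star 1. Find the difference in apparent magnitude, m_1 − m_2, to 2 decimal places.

m_1 − m_2 ≈ 1.21

Pogson: Δm = −2.5 log₁₀(ratio) = −2.5 log₁₀(3.05) = −2.5 × 0.4843 = -1.211
Star 2 is brighter so has the smaller magnitude: m_1 − m_2 is positive.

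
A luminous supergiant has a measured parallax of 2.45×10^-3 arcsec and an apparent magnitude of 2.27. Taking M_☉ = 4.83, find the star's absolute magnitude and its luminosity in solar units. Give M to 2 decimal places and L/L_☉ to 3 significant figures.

d = 1/p = 1/2.45×10^-3″ = 408.2 pc
M = m − 5 log₁₀ d + 5 = 2.27 − 5·2.6108 + 5 = -5.784
M − M_☉ = -5.784 − 4.83 = -10.614
L/L_☉ = 10^(−0.4 × -10.614) = 17610

M ≈ -5.78; L/L_☉ ≈ 17600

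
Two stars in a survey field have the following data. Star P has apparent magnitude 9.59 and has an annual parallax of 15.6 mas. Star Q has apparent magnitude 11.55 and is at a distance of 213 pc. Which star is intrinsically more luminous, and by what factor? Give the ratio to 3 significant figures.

Star Q is more luminous, by a factor of 1.82.

Star P: p = 15.6 mas = 0.0156″ → d = 1/p = 64.10 pc
Star P: M = m − 5 log₁₀ d + 5 = 9.59 − 5·1.8069 + 5 = 5.556
Star Q: M = m − 5 log₁₀ d + 5 = 11.55 − 5·2.3284 + 5 = 4.908
ΔM = M_P − M_Q = 5.556 − (4.908) = 0.648; smaller M is more luminous → Star Q.
L ratio = 10^(0.4 |ΔM|) = 10^0.259 = 1.816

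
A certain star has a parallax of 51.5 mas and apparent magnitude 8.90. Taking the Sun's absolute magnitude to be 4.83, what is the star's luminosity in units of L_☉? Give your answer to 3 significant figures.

d = 1/p = 1000/51.5 mas = 19.42 pc
M = m − 5 log₁₀ d + 5 = 8.90 − 5·1.2882 + 5 = 7.459
M − M_☉ = 7.459 − 4.83 = 2.629
L/L_☉ = 10^(−0.4 × 2.629) = 0.08879

L/L_☉ ≈ 0.0888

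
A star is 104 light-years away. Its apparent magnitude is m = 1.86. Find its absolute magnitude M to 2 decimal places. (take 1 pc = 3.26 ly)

d = 104 ly / 3.26 = 31.90 pc
5 log₁₀(d/10 pc) = 5 log₁₀(31.90) − 5 = 2.519
M = m − 5 log₁₀(d/10) = 1.86 − 2.519 = -0.659

M ≈ -0.66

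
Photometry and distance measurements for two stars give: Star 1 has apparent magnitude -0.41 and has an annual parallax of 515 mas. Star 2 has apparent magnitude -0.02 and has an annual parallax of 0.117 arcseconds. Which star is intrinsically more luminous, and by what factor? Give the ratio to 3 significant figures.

Star 1: p = 515 mas = 0.515″ → d = 1/p = 1.942 pc
Star 1: M = m − 5 log₁₀ d + 5 = -0.41 − 5·0.2882 + 5 = 3.149
Star 2: d = 1/p = 1/0.117″ = 8.547 pc
Star 2: M = m − 5 log₁₀ d + 5 = -0.02 − 5·0.9318 + 5 = 0.321
ΔM = M_1 − M_2 = 3.149 − (0.321) = 2.828; smaller M is more luminous → Star 2.
L ratio = 10^(0.4 |ΔM|) = 10^1.131 = 13.53

Star 2 is more luminous, by a factor of 13.5.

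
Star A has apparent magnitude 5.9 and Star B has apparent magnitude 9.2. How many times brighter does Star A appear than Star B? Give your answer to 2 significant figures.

21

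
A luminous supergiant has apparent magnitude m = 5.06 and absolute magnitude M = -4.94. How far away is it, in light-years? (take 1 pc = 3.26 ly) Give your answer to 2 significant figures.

d ≈ 3300 ly

μ = m − M = 10.000
m − M = 5 log₁₀ d − 5
log₁₀ d = (m − M)/5 + 1 = 3.0000
d = 10^3.0000 = 1000 pc
= 3260 ly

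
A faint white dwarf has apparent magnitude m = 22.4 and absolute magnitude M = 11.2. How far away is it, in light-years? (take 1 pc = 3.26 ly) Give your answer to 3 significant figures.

Distance modulus: m − M = 22.4 − (11.2) = 11.200
m − M = 5 log₁₀ d − 5
log₁₀ d = (m − M)/5 + 1 = 3.2400
d = 10^3.2400 = 1738 pc
= 5665 ly

d ≈ 5670 ly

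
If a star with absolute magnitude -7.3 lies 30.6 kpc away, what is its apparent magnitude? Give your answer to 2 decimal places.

d = 30.6 kpc = 30600 pc
m = M + 5 log₁₀ d − 5 = -7.3 + 5·4.4857 − 5 = 10.129

m ≈ 10.13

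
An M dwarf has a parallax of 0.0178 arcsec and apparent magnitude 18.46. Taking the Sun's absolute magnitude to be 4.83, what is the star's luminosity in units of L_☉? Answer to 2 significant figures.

L/L_☉ ≈ 1.1×10^-4

d = 1/p = 1/0.0178″ = 56.18 pc
M = m − 5 log₁₀ d + 5 = 18.46 − 5·1.7496 + 5 = 14.712
M − M_☉ = 14.712 − 4.83 = 9.882
L/L_☉ = 10^(−0.4 × 9.882) = 1.115×10^-4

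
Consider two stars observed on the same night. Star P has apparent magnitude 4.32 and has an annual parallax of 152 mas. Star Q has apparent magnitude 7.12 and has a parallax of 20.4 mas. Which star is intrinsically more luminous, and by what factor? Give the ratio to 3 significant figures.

Star Q is more luminous, by a factor of 4.21.

Star P: p = 152 mas = 0.152″ → d = 1/p = 6.579 pc
Star P: M = m − 5 log₁₀ d + 5 = 4.32 − 5·0.8182 + 5 = 5.229
Star Q: p = 20.4 mas = 0.0204″ → d = 1/p = 49.02 pc
Star Q: M = m − 5 log₁₀ d + 5 = 7.12 − 5·1.6904 + 5 = 3.668
ΔM = M_P − M_Q = 5.229 − (3.668) = 1.561; smaller M is more luminous → Star Q.
L ratio = 10^(0.4 |ΔM|) = 10^0.624 = 4.211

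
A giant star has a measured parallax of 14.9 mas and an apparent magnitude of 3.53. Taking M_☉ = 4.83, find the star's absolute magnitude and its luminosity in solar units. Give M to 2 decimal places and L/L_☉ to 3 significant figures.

d = 1/p = 1000/14.9 mas = 67.11 pc
M = m − 5 log₁₀ d + 5 = 3.53 − 5·1.8268 + 5 = -0.604
M − M_☉ = -0.604 − 4.83 = -5.434
L/L_☉ = 10^(−0.4 × -5.434) = 149.2

M ≈ -0.60; L/L_☉ ≈ 149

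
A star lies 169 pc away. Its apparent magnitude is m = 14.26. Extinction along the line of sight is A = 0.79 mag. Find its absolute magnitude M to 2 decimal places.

M ≈ 7.33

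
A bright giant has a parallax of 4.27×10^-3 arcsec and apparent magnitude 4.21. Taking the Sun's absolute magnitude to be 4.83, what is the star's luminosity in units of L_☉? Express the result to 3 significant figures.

L/L_☉ ≈ 971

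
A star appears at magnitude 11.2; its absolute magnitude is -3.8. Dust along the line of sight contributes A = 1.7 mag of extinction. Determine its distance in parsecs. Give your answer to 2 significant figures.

m − M = 5 log₁₀(d/10 pc) + A  ⇒  11.2 − (-3.8) − 1.7 = 5 log₁₀(d/10)
13.300 = 5 log₁₀(d/10)
log₁₀ d = (m − M − A)/5 + 1 = 3.6600
d = 10^3.6600 = 4571 pc

d ≈ 4600 pc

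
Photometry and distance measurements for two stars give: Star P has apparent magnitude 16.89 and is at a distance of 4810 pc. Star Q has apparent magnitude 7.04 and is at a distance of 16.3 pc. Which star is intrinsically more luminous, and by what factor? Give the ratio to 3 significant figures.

Star P: M = m − 5 log₁₀ d + 5 = 16.89 − 5·3.6821 + 5 = 3.479
Star Q: M = m − 5 log₁₀ d + 5 = 7.04 − 5·1.2122 + 5 = 5.979
ΔM = M_P − M_Q = 3.479 − (5.979) = -2.500; smaller M is more luminous → Star P.
L ratio = 10^(0.4 |ΔM|) = 10^1.000 = 9.998

Star P is more luminous, by a factor of 10.0.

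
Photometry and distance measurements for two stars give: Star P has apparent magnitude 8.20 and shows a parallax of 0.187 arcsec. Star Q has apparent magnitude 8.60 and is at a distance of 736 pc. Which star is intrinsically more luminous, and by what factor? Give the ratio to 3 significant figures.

Star P: d = 1/p = 1/0.187″ = 5.348 pc
Star P: M = m − 5 log₁₀ d + 5 = 8.20 − 5·0.7282 + 5 = 9.559
Star Q: M = m − 5 log₁₀ d + 5 = 8.60 − 5·2.8669 + 5 = -0.734
ΔM = M_P − M_Q = 9.559 − (-0.734) = 10.294; smaller M is more luminous → Star Q.
L ratio = 10^(0.4 |ΔM|) = 10^4.117 = 13110

Star Q is more luminous, by a factor of 13100.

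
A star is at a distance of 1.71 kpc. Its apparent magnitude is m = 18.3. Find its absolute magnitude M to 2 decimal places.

M ≈ 7.14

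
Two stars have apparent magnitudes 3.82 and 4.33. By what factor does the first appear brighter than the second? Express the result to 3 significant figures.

Δm = 3.82 − (4.33) = -0.51
Flux ratio = 10^(−0.4 Δm) = 10^(−0.4 × -0.51) = 10^0.204 = 1.600

1.60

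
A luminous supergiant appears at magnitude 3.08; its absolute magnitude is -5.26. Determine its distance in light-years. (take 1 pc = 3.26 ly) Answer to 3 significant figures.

d ≈ 1520 ly

μ = m − M = 8.340
m − M = 5 log₁₀ d − 5
log₁₀ d = (m − M)/5 + 1 = 2.6680
d = 10^2.6680 = 465.6 pc
= 1518 ly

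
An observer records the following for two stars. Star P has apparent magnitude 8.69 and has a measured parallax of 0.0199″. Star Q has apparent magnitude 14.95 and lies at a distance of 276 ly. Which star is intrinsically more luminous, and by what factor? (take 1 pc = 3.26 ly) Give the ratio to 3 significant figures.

Star P is more luminous, by a factor of 112.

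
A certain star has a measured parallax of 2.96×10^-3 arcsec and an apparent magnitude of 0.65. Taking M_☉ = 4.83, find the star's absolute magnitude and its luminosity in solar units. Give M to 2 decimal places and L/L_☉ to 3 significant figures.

d = 1/p = 1/2.96×10^-3″ = 337.8 pc
M = m − 5 log₁₀ d + 5 = 0.65 − 5·2.5287 + 5 = -6.994
M − M_☉ = -6.994 − 4.83 = -11.824
L/L_☉ = 10^(−0.4 × -11.824) = 53630

M ≈ -6.99; L/L_☉ ≈ 53600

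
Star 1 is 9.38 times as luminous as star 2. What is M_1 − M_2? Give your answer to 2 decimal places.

M_1 − M_2 ≈ -2.43

Pogson: ΔM = −2.5 log₁₀(ratio) = −2.5 log₁₀(9.38) = −2.5 × 0.9722 = -2.431
Star 1 is brighter, so it has the smaller magnitude: the difference is negative.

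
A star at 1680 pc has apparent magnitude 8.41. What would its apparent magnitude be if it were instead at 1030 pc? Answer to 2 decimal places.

m ≈ 7.35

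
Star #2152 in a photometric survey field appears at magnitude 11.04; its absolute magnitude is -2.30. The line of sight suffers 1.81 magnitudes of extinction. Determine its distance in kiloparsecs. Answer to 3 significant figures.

d ≈ 2.02 kpc

m − M = 5 log₁₀(d/10 pc) + A  ⇒  11.04 − (-2.30) − 1.81 = 5 log₁₀(d/10)
11.530 = 5 log₁₀(d/10)
log₁₀ d = (m − M − A)/5 + 1 = 3.3060
d = 10^3.3060 = 2023 pc
= 2.023 kpc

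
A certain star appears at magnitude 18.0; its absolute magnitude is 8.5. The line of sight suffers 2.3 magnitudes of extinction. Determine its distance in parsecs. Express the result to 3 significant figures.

d ≈ 275 pc

m − M = 5 log₁₀(d/10 pc) + A  ⇒  18.0 − (8.5) − 2.3 = 5 log₁₀(d/10)
7.200 = 5 log₁₀(d/10)
log₁₀ d = (m − M − A)/5 + 1 = 2.4400
d = 10^2.4400 = 275.4 pc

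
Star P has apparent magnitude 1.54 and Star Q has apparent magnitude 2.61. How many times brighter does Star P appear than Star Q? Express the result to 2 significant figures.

2.7

Δm = 1.54 − (2.61) = -1.07
Flux ratio = 10^(−0.4 Δm) = 10^(−0.4 × -1.07) = 10^0.428 = 2.679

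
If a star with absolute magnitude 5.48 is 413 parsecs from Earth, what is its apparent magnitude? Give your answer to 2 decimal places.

m ≈ 13.56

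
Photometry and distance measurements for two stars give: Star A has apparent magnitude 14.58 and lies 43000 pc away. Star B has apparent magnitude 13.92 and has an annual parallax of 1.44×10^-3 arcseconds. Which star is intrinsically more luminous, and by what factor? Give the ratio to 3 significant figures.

Star A: M = m − 5 log₁₀ d + 5 = 14.58 − 5·4.6335 + 5 = -3.587
Star B: d = 1/p = 1/1.44×10^-3″ = 694.4 pc
Star B: M = m − 5 log₁₀ d + 5 = 13.92 − 5·2.8416 + 5 = 4.712
ΔM = M_A − M_B = -3.587 − (4.712) = -8.299; smaller M is more luminous → Star A.
L ratio = 10^(0.4 |ΔM|) = 10^3.320 = 2088

Star A is more luminous, by a factor of 2090.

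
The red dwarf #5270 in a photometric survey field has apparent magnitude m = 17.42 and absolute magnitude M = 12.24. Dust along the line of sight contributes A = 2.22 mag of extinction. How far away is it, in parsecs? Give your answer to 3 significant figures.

d ≈ 39.1 pc

m − M = 5 log₁₀(d/10 pc) + A  ⇒  17.42 − (12.24) − 2.22 = 5 log₁₀(d/10)
2.960 = 5 log₁₀(d/10)
log₁₀ d = (m − M − A)/5 + 1 = 1.5920
d = 10^1.5920 = 39.08 pc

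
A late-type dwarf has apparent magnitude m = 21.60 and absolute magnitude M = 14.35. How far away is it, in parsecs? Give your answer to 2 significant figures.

d ≈ 280 pc

Distance modulus: m − M = 21.60 − (14.35) = 7.250
m − M = 5 log₁₀ d − 5
log₁₀ d = (m − M)/5 + 1 = 2.4500
d = 10^2.4500 = 281.8 pc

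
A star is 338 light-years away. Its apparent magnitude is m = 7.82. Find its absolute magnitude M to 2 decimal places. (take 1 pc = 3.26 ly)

d = 338 ly / 3.26 = 103.7 pc
5 log₁₀(d/10 pc) = 5 log₁₀(103.7) − 5 = 5.078
M = m − 5 log₁₀(d/10) = 7.82 − 5.078 = 2.742

M ≈ 2.74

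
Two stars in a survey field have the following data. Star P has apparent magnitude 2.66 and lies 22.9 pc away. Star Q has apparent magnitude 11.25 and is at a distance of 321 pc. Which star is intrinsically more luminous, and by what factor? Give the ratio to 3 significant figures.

Star P is more luminous, by a factor of 13.9.

Star P: M = m − 5 log₁₀ d + 5 = 2.66 − 5·1.3598 + 5 = 0.861
Star Q: M = m − 5 log₁₀ d + 5 = 11.25 − 5·2.5065 + 5 = 3.717
ΔM = M_P − M_Q = 0.861 − (3.717) = -2.857; smaller M is more luminous → Star P.
L ratio = 10^(0.4 |ΔM|) = 10^1.143 = 13.89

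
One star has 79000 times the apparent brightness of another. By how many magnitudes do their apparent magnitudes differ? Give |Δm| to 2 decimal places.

|Δm| ≈ 12.24

Pogson: Δm = −2.5 log₁₀(ratio) = −2.5 log₁₀(79000) = −2.5 × 4.8976 = -12.244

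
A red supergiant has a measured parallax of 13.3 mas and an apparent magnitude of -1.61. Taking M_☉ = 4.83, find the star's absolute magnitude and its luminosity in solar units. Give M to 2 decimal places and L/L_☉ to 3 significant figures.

M ≈ -5.99; L/L_☉ ≈ 21300

d = 1/p = 1000/13.3 mas = 75.19 pc
M = m − 5 log₁₀ d + 5 = -1.61 − 5·1.8761 + 5 = -5.991
M − M_☉ = -5.991 − 4.83 = -10.821
L/L_☉ = 10^(−0.4 × -10.821) = 21300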